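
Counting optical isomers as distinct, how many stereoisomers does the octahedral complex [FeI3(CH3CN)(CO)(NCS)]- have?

5

Systematic placement gives 4 geometric isomers: I mer (3 arrangements); I fac (chiral).
One of these lacks any improper symmetry element and so occurs as an enantiomeric pair, giving 4 + 1 = 5 stereoisomers in total.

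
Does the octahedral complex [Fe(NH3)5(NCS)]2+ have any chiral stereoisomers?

no

Only one geometric arrangement is possible.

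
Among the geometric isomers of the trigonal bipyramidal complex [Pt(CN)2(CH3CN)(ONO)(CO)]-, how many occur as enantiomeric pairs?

3

Placing the ligands in turn and identifying arrangements related by rotation or reflection leaves 7 distinct geometric isomers.
Of these, 3 lack any improper symmetry element and so occur as enantiomeric pairs, giving 7 + 3 = 10 stereoisomers in total.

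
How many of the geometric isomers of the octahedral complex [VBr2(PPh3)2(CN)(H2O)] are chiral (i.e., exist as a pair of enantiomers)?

In an octahedral complex each vertex has one trans partner and four cis neighbours.
There are 6 geometric isomers: Br trans, PPh3 trans; Br trans, PPh3 cis; Br cis, PPh3 trans; Br cis, PPh3 cis (3 arrangements, 2 chiral).
Of these, 2 lack any improper symmetry element and so occur as enantiomeric pairs, giving 6 + 2 = 8 stereoisomers in total.

2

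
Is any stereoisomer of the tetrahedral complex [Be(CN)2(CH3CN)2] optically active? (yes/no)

All four vertices of a tetrahedron are equivalent and mutually adjacent, so cis/trans isomerism cannot arise.
Only one geometric arrangement is possible.

no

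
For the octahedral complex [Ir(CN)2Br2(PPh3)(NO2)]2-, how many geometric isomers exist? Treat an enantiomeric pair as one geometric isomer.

An octahedron has six vertices in three trans pairs; every non-trans pair is cis.
Working through the distinct placements yields 6 geometric isomers: CN trans, Br trans; CN cis, Br trans; CN cis, Br cis (3 arrangements, 2 chiral); CN trans, Br cis.

6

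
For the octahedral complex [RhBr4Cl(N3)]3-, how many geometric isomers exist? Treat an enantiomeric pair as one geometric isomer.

2

An octahedron has six vertices in three trans pairs; every non-trans pair is cis.
Working through the distinct placements yields 2 geometric isomers: Cl and N3 mutually trans; Cl and N3 mutually cis.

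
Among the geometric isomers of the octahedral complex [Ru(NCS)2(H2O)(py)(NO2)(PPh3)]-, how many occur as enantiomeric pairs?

6

Exhaustive case analysis gives 9 geometric isomers.
Of these, 6 lack any improper symmetry element and so occur as enantiomeric pairs, giving 9 + 6 = 15 stereoisomers in total.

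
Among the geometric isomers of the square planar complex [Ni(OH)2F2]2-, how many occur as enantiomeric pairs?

A square has two trans pairs of vertices; adjacent vertices are cis.
Working through the distinct placements yields 2 geometric isomers: OH cis; OH trans.
Each arrangement has an internal mirror plane or centre of symmetry, so none is chiral.

0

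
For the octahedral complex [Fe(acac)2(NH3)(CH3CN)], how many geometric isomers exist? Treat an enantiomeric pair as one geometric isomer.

2

The six octahedral sites form three mutually perpendicular trans pairs.
Each acac is bidentate and must span two cis positions.
There are 2 geometric isomers: NH3 and CH3CN mutually trans; NH3 and CH3CN mutually cis (chiral).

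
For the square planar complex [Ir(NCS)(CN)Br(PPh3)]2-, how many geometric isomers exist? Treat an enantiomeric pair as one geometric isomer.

3

In a square planar complex each vertex has one trans partner and two cis neighbours.
Working through the distinct placements yields 3 geometric isomers: (Br/NCS trans, CN/PPh3 trans); (Br/PPh3 trans, CN/NCS trans); (Br/CN trans, NCS/PPh3 trans).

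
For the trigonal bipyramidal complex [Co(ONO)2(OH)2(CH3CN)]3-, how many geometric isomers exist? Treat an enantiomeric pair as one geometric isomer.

A trigonal bipyramid has two axial and three equatorial sites, which are chemically inequivalent.
Placing the ligands in turn and identifying arrangements related by rotation or reflection leaves 5 distinct geometric isomers.

5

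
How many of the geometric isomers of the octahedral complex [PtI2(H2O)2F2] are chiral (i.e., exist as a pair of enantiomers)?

1

The six octahedral sites form three mutually perpendicular trans pairs.
There are 5 geometric isomers: I trans, H2O trans, F trans; I cis, H2O cis, F trans; I trans, H2O cis, F cis; I cis, H2O cis, F cis (chiral); I cis, H2O trans, F cis.
One of these lacks any improper symmetry element and so occurs as an enantiomeric pair, giving 5 + 1 = 6 stereoisomers in total.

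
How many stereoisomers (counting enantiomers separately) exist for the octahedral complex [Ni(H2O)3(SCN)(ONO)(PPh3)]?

There are 4 geometric isomers: H2O mer (3 arrangements); H2O fac (chiral).
One of these lacks any improper symmetry element and so occurs as an enantiomeric pair, giving 4 + 1 = 5 stereoisomers in total.

5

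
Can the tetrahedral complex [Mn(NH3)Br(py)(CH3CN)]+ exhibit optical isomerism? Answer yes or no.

yes

All four vertices of a tetrahedron are equivalent and mutually adjacent, so cis/trans isomerism cannot arise.
Only one geometric arrangement is possible; it has no improper symmetry element, so it exists as a pair of enantiomers (2 stereoisomers).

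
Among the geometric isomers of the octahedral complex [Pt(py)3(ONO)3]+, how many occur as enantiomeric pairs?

0

The six octahedral sites form three mutually perpendicular trans pairs.
There are 2 geometric isomers: py mer; py fac.
Each arrangement has an internal mirror plane or centre of symmetry, so none is chiral.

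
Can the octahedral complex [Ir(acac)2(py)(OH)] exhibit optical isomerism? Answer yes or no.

The six octahedral sites form three mutually perpendicular trans pairs.
Each acac is bidentate and must span two cis positions.
The distinct arrangements are (2 in all): py and OH mutually cis (chiral); py and OH mutually trans.
One of these lacks any improper symmetry element and so occurs as an enantiomeric pair, giving 2 + 1 = 3 stereoisomers in total.

yes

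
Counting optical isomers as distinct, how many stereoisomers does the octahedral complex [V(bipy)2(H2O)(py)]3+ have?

3

An octahedron has six vertices in three trans pairs; every non-trans pair is cis.
Each bipy is bidentate and must span two cis positions.
Working through the distinct placements yields 2 geometric isomers: H2O and py mutually cis (chiral); H2O and py mutually trans.
One of these lacks any improper symmetry element and so occurs as an enantiomeric pair, giving 2 + 1 = 3 stereoisomers in total.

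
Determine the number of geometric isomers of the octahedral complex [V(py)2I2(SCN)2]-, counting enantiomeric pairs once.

5

An octahedron has six vertices in three trans pairs; every non-trans pair is cis.
Working through the distinct placements yields 5 geometric isomers: py trans, I trans, SCN trans; py cis, I trans, SCN cis; py trans, I cis, SCN cis; py cis, I cis, SCN cis (chiral); py cis, I cis, SCN trans.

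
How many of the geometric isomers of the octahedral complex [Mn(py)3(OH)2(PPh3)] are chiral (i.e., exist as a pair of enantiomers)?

0

An octahedron has six vertices in three trans pairs; every non-trans pair is cis.
Working through the distinct placements yields 3 geometric isomers: py mer, OH trans; py mer, OH cis; py fac, OH cis.
Each arrangement has an internal mirror plane or centre of symmetry, so none is chiral.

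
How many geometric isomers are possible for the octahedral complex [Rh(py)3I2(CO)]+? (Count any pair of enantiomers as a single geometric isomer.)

3

An octahedron has six vertices in three trans pairs; every non-trans pair is cis.
The distinct arrangements are (3 in all): py mer, I cis; py mer, I trans; py fac, I cis.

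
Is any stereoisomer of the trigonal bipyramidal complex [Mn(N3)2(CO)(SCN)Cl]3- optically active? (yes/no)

A trigonal bipyramid has two axial and three equatorial sites, which are chemically inequivalent.
Placing the ligands in turn and identifying arrangements related by rotation or reflection leaves 7 distinct geometric isomers.
Of these, 3 lack any improper symmetry element and so occur as enantiomeric pairs, giving 7 + 3 = 10 stereoisomers in total.

yes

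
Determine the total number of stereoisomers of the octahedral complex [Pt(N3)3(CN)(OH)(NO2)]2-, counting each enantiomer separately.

5

Working through the distinct placements yields 4 geometric isomers: N3 mer (3 arrangements); N3 fac (chiral).
One of these lacks any improper symmetry element and so occurs as an enantiomeric pair, giving 4 + 1 = 5 stereoisomers in total.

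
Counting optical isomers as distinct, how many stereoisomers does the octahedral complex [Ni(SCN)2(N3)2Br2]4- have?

6

An octahedron has six vertices in three trans pairs; every non-trans pair is cis.
Working through the distinct placements yields 5 geometric isomers: SCN trans, N3 trans, Br trans; SCN cis, N3 cis, Br trans; SCN trans, N3 cis, Br cis; SCN cis, N3 cis, Br cis (chiral); SCN cis, N3 trans, Br cis.
One of these lacks any improper symmetry element and so occurs as an enantiomeric pair, giving 5 + 1 = 6 stereoisomers in total.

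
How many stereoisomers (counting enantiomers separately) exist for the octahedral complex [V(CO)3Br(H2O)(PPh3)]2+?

An octahedron has six vertices in three trans pairs; every non-trans pair is cis.
The distinct arrangements are (4 in all): CO mer (3 arrangements); CO fac (chiral).
One of these lacks any improper symmetry element and so occurs as an enantiomeric pair, giving 4 + 1 = 5 stereoisomers in total.

5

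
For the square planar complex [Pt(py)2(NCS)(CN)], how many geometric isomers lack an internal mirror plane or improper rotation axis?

A square has two trans pairs of vertices; adjacent vertices are cis.
Working through the distinct placements yields 2 geometric isomers: py cis; py trans.
Each arrangement has an internal mirror plane or centre of symmetry, so none is chiral.

0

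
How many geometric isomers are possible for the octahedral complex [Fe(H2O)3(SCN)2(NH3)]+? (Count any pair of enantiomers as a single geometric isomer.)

In an octahedral complex each vertex has one trans partner and four cis neighbours.
The distinct arrangements are (3 in all): H2O mer, SCN trans; H2O mer, SCN cis; H2O fac, SCN cis.

3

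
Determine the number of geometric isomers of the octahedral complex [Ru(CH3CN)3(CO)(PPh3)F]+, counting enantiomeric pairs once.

Working through the distinct placements yields 4 geometric isomers: CH3CN mer (3 arrangements); CH3CN fac (chiral).

4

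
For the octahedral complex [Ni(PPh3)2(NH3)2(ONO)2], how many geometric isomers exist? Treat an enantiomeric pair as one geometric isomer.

5

Systematic placement gives 5 geometric isomers: PPh3 trans, NH3 trans, ONO trans; PPh3 cis, NH3 trans, ONO cis; PPh3 trans, NH3 cis, ONO cis; PPh3 cis, NH3 cis, ONO cis (chiral); PPh3 cis, NH3 cis, ONO trans.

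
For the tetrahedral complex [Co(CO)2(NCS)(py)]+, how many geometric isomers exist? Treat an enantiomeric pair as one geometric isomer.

All four vertices of a tetrahedron are equivalent and mutually adjacent, so cis/trans isomerism cannot arise.
Only one geometric arrangement is possible.

1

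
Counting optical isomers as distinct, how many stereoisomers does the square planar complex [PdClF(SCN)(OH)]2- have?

3

In a square planar complex each vertex has one trans partner and two cis neighbours.
The distinct arrangements are (3 in all): (Cl/OH trans, F/SCN trans); (Cl/SCN trans, F/OH trans); (Cl/F trans, OH/SCN trans).
Each arrangement has an internal mirror plane or centre of symmetry, so none is chiral.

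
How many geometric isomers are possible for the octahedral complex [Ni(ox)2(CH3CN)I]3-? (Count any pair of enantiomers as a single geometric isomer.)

In an octahedral complex each vertex has one trans partner and four cis neighbours.
Each ox is bidentate and must span two cis positions.
Working through the distinct placements yields 2 geometric isomers: CH3CN and I mutually trans; CH3CN and I mutually cis (chiral).

2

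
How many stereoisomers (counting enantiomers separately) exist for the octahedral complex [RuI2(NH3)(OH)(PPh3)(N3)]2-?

15

In an octahedral complex each vertex has one trans partner and four cis neighbours.
Placing the ligands in turn and identifying arrangements related by rotation or reflection leaves 9 distinct geometric isomers.
Of these, 6 lack any improper symmetry element and so occur as enantiomeric pairs, giving 9 + 6 = 15 stereoisomers in total.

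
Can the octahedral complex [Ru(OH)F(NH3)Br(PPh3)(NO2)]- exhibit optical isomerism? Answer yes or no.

The six octahedral sites form three mutually perpendicular trans pairs.
Systematic enumeration (placing each ligand type in turn and discarding arrangements equivalent by rotation or reflection) gives 15 geometric isomers.
Of these, 15 lack any improper symmetry element and so occur as enantiomeric pairs, giving 15 + 15 = 30 stereoisomers in total.

yes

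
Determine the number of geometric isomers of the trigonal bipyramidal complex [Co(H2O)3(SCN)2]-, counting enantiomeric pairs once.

3

The distinct arrangements are (3 in all): SCN both equatorial; SCN one axial, one equatorial; SCN both axial.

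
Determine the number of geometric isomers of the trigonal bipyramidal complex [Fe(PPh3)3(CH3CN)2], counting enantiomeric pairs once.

Working through the distinct placements yields 3 geometric isomers: CH3CN both axial; CH3CN one axial, one equatorial; CH3CN both equatorial.

3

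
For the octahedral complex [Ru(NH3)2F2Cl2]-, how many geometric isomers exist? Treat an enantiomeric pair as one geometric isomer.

An octahedron has six vertices in three trans pairs; every non-trans pair is cis.
Working through the distinct placements yields 5 geometric isomers: NH3 trans, F trans, Cl trans; NH3 cis, F cis, Cl trans; NH3 trans, F cis, Cl cis; NH3 cis, F cis, Cl cis (chiral); NH3 cis, F trans, Cl cis.

5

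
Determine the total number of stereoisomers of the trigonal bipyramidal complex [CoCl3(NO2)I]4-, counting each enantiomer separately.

A trigonal bipyramid has two axial and three equatorial sites, which are chemically inequivalent.
Working through the distinct placements yields 4 geometric isomers: NO2 equatorial, I equatorial; NO2 equatorial, I axial; NO2 axial, I equatorial; NO2 axial, I axial.
Each arrangement has an internal mirror plane or centre of symmetry, so none is chiral.

4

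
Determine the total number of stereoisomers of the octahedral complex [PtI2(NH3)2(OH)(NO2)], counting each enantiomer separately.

8

Systematic placement gives 6 geometric isomers: I trans, NH3 trans; I trans, NH3 cis; I cis, NH3 cis (3 arrangements, 2 chiral); I cis, NH3 trans.
Of these, 2 lack any improper symmetry element and so occur as enantiomeric pairs, giving 6 + 2 = 8 stereoisomers in total.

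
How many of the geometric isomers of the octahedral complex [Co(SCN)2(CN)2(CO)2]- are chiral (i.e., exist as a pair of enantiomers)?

1

An octahedron has six vertices in three trans pairs; every non-trans pair is cis.
Systematic placement gives 5 geometric isomers: SCN trans, CN trans, CO trans; SCN cis, CN trans, CO cis; SCN trans, CN cis, CO cis; SCN cis, CN cis, CO cis (chiral); SCN cis, CN cis, CO trans.
One of these lacks any improper symmetry element and so occurs as an enantiomeric pair, giving 5 + 1 = 6 stereoisomers in total.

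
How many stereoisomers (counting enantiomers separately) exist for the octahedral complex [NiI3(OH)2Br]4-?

3

There are 3 geometric isomers: I mer, OH trans; I fac, OH cis; I mer, OH cis.
Each arrangement has an internal mirror plane or centre of symmetry, so none is chiral.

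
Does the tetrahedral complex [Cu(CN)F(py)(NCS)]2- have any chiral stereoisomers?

In a tetrahedral complex all four positions are equivalent and every pair of ligands is adjacent — there is no cis/trans distinction.
Only one geometric arrangement is possible; it has no improper symmetry element, so it exists as a pair of enantiomers (2 stereoisomers).

yes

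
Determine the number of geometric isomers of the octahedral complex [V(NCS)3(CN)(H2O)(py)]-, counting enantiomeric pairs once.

The six octahedral sites form three mutually perpendicular trans pairs.
The distinct arrangements are (4 in all): NCS mer (3 arrangements); NCS fac (chiral).

4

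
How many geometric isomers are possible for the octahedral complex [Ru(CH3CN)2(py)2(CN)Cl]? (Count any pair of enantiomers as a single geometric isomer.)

The six octahedral sites form three mutually perpendicular trans pairs.
Systematic placement gives 6 geometric isomers: CH3CN trans, py trans; CH3CN trans, py cis; CH3CN cis, py trans; CH3CN cis, py cis (3 arrangements, 2 chiral).

6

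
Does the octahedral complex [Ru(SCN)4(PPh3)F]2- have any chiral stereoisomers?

no

The six octahedral sites form three mutually perpendicular trans pairs.
Working through the distinct placements yields 2 geometric isomers: PPh3 and F mutually trans; PPh3 and F mutually cis.
Each arrangement has an internal mirror plane or centre of symmetry, so none is chiral.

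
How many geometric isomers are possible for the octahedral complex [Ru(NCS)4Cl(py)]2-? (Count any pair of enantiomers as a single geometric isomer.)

The six octahedral sites form three mutually perpendicular trans pairs.
The distinct arrangements are (2 in all): Cl and py mutually cis; Cl and py mutually trans.

2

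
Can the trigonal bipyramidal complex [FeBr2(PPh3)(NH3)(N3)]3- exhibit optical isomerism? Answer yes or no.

yes

In a trigonal bipyramid the two axial positions differ from the three equatorial ones.
Placing the ligands in turn and identifying arrangements related by rotation or reflection leaves 7 distinct geometric isomers.
Of these, 3 lack any improper symmetry element and so occur as enantiomeric pairs, giving 7 + 3 = 10 stereoisomers in total.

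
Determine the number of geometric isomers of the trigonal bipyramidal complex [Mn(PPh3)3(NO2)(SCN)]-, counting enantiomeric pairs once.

A trigonal bipyramid has two axial and three equatorial sites, which are chemically inequivalent.
There are 4 geometric isomers: NO2 axial, SCN equatorial; NO2 axial, SCN axial; NO2 equatorial, SCN equatorial; NO2 equatorial, SCN axial.

4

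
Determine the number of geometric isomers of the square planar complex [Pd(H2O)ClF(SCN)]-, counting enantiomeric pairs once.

A square has two trans pairs of vertices; adjacent vertices are cis.
Systematic placement gives 3 geometric isomers: (Cl/H2O trans, F/SCN trans); (Cl/SCN trans, F/H2O trans); (Cl/F trans, H2O/SCN trans).

3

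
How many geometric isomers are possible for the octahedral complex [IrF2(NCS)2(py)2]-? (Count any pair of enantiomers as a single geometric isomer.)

5

The six octahedral sites form three mutually perpendicular trans pairs.
Working through the distinct placements yields 5 geometric isomers: F trans, NCS trans, py trans; F trans, NCS cis, py cis; F cis, NCS cis, py trans; F cis, NCS cis, py cis (chiral); F cis, NCS trans, py cis.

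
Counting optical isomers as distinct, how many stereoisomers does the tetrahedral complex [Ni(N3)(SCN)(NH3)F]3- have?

All four vertices of a tetrahedron are equivalent and mutually adjacent, so cis/trans isomerism cannot arise.
Only one geometric arrangement is possible; it has no improper symmetry element, so it exists as a pair of enantiomers (2 stereoisomers).

2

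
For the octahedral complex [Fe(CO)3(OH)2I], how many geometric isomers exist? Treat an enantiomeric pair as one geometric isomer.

3

Systematic placement gives 3 geometric isomers: CO mer, OH trans; CO mer, OH cis; CO fac, OH cis.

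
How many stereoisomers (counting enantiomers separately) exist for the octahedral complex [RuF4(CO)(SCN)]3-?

There are 2 geometric isomers: CO and SCN mutually cis; CO and SCN mutually trans.
Each arrangement has an internal mirror plane or centre of symmetry, so none is chiral.

2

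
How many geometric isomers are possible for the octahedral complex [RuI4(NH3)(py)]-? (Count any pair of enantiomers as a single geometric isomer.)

2

The six octahedral sites form three mutually perpendicular trans pairs.
There are 2 geometric isomers: NH3 and py mutually trans; NH3 and py mutually cis.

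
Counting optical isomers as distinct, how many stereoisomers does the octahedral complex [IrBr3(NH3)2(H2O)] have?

An octahedron has six vertices in three trans pairs; every non-trans pair is cis.
The distinct arrangements are (3 in all): Br mer, NH3 trans; Br mer, NH3 cis; Br fac, NH3 cis.
Each arrangement has an internal mirror plane or centre of symmetry, so none is chiral.

3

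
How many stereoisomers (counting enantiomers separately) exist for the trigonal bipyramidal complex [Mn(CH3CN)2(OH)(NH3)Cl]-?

A trigonal bipyramid has two axial and three equatorial sites, which are chemically inequivalent.
Exhaustive case analysis gives 7 geometric isomers.
Of these, 3 lack any improper symmetry element and so occur as enantiomeric pairs, giving 7 + 3 = 10 stereoisomers in total.

10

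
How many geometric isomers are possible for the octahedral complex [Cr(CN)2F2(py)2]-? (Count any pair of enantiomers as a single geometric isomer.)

5

An octahedron has six vertices in three trans pairs; every non-trans pair is cis.
Working through the distinct placements yields 5 geometric isomers: CN trans, F trans, py trans; CN trans, F cis, py cis; CN cis, F cis, py trans; CN cis, F cis, py cis (chiral); CN cis, F trans, py cis.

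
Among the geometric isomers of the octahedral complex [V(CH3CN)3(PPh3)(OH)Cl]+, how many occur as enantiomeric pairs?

1

The six octahedral sites form three mutually perpendicular trans pairs.
There are 4 geometric isomers: CH3CN mer (3 arrangements); CH3CN fac (chiral).
One of these lacks any improper symmetry element and so occurs as an enantiomeric pair, giving 4 + 1 = 5 stereoisomers in total.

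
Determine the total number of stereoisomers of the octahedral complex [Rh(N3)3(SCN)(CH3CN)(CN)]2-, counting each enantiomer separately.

5

An octahedron has six vertices in three trans pairs; every non-trans pair is cis.
Working through the distinct placements yields 4 geometric isomers: N3 mer (3 arrangements); N3 fac (chiral).
One of these lacks any improper symmetry element and so occurs as an enantiomeric pair, giving 4 + 1 = 5 stereoisomers in total.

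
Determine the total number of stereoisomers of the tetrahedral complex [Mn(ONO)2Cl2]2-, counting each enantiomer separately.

1

In a tetrahedral complex all four positions are equivalent and every pair of ligands is adjacent — there is no cis/trans distinction.
Only one geometric arrangement is possible.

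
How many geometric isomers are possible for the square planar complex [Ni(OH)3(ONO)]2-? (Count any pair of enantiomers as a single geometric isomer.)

In a square planar complex each vertex has one trans partner and two cis neighbours.
Only one geometric arrangement is possible.

1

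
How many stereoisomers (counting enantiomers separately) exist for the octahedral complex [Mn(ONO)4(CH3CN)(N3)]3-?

The six octahedral sites form three mutually perpendicular trans pairs.
Systematic placement gives 2 geometric isomers: CH3CN and N3 mutually trans; CH3CN and N3 mutually cis.
Each arrangement has an internal mirror plane or centre of symmetry, so none is chiral.

2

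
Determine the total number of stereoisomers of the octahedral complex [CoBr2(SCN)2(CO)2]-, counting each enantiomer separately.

6

In an octahedral complex each vertex has one trans partner and four cis neighbours.
There are 5 geometric isomers: Br trans, SCN trans, CO trans; Br trans, SCN cis, CO cis; Br cis, SCN trans, CO cis; Br cis, SCN cis, CO cis (chiral); Br cis, SCN cis, CO trans.
One of these lacks any improper symmetry element and so occurs as an enantiomeric pair, giving 5 + 1 = 6 stereoisomers in total.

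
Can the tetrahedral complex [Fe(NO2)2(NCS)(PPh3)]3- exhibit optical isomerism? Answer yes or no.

no

All four vertices of a tetrahedron are equivalent and mutually adjacent, so cis/trans isomerism cannot arise.
Only one geometric arrangement is possible.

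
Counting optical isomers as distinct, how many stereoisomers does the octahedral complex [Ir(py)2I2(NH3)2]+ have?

The six octahedral sites form three mutually perpendicular trans pairs.
The distinct arrangements are (5 in all): py trans, I trans, NH3 trans; py cis, I trans, NH3 cis; py trans, I cis, NH3 cis; py cis, I cis, NH3 cis (chiral); py cis, I cis, NH3 trans.
One of these lacks any improper symmetry element and so occurs as an enantiomeric pair, giving 5 + 1 = 6 stereoisomers in total.

6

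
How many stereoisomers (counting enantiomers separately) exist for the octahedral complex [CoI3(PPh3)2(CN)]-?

An octahedron has six vertices in three trans pairs; every non-trans pair is cis.
The distinct arrangements are (3 in all): I mer, PPh3 trans; I fac, PPh3 cis; I mer, PPh3 cis.
Each arrangement has an internal mirror plane or centre of symmetry, so none is chiral.

3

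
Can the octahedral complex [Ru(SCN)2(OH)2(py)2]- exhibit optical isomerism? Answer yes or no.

The six octahedral sites form three mutually perpendicular trans pairs.
Working through the distinct placements yields 5 geometric isomers: SCN trans, OH trans, py trans; SCN cis, OH trans, py cis; SCN cis, OH cis, py trans; SCN cis, OH cis, py cis (chiral); SCN trans, OH cis, py cis.
One of these lacks any improper symmetry element and so occurs as an enantiomeric pair, giving 5 + 1 = 6 stereoisomers in total.

yes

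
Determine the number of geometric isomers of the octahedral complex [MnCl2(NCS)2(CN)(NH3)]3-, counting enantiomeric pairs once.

Systematic placement gives 6 geometric isomers: Cl cis, NCS cis (3 arrangements, 2 chiral); Cl cis, NCS trans; Cl trans, NCS cis; Cl trans, NCS trans.

6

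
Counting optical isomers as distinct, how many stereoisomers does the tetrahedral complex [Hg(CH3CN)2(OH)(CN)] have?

All four vertices of a tetrahedron are equivalent and mutually adjacent, so cis/trans isomerism cannot arise.
Only one geometric arrangement is possible.

1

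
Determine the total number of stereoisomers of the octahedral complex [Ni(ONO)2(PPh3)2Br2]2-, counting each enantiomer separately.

The six octahedral sites form three mutually perpendicular trans pairs.
Systematic placement gives 5 geometric isomers: ONO trans, PPh3 trans, Br trans; ONO cis, PPh3 cis, Br trans; ONO cis, PPh3 trans, Br cis; ONO cis, PPh3 cis, Br cis (chiral); ONO trans, PPh3 cis, Br cis.
One of these lacks any improper symmetry element and so occurs as an enantiomeric pair, giving 5 + 1 = 6 stereoisomers in total.

6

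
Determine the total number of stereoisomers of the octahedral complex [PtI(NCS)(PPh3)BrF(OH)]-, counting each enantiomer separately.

30

An octahedron has six vertices in three trans pairs; every non-trans pair is cis.
Systematic enumeration (placing each ligand type in turn and discarding arrangements equivalent by rotation or reflection) gives 15 geometric isomers.
Of these, 15 lack any improper symmetry element and so occur as enantiomeric pairs, giving 15 + 15 = 30 stereoisomers in total.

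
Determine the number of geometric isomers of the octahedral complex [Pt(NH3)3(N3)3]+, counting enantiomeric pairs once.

2

Working through the distinct placements yields 2 geometric isomers: NH3 mer; NH3 fac.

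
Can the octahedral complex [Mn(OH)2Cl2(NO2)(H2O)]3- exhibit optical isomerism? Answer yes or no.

Systematic placement gives 6 geometric isomers: OH trans, Cl trans; OH cis, Cl trans; OH trans, Cl cis; OH cis, Cl cis (3 arrangements, 2 chiral).
Of these, 2 lack any improper symmetry element and so occur as enantiomeric pairs, giving 6 + 2 = 8 stereoisomers in total.

yes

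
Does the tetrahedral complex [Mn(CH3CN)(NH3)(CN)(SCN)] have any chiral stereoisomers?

Only one geometric arrangement is possible; it has no improper symmetry element, so it exists as a pair of enantiomers (2 stereoisomers).

yes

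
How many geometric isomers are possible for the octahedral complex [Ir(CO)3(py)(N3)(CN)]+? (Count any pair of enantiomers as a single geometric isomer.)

In an octahedral complex each vertex has one trans partner and four cis neighbours.
Systematic placement gives 4 geometric isomers: CO mer (3 arrangements); CO fac (chiral).

4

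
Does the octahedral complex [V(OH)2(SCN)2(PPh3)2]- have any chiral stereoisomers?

yes

In an octahedral complex each vertex has one trans partner and four cis neighbours.
There are 5 geometric isomers: OH trans, SCN trans, PPh3 trans; OH trans, SCN cis, PPh3 cis; OH cis, SCN trans, PPh3 cis; OH cis, SCN cis, PPh3 cis (chiral); OH cis, SCN cis, PPh3 trans.
One of these lacks any improper symmetry element and so occurs as an enantiomeric pair, giving 5 + 1 = 6 stereoisomers in total.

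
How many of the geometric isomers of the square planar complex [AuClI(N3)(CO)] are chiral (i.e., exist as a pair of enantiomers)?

There are 3 geometric isomers: (CO/I trans, Cl/N3 trans); (CO/N3 trans, Cl/I trans); (CO/Cl trans, I/N3 trans).
Each arrangement has an internal mirror plane or centre of symmetry, so none is chiral.

0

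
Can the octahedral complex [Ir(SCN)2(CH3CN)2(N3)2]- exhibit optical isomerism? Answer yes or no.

yes

The six octahedral sites form three mutually perpendicular trans pairs.
Working through the distinct placements yields 5 geometric isomers: SCN trans, CH3CN trans, N3 trans; SCN cis, CH3CN trans, N3 cis; SCN trans, CH3CN cis, N3 cis; SCN cis, CH3CN cis, N3 cis (chiral); SCN cis, CH3CN cis, N3 trans.
One of these lacks any improper symmetry element and so occurs as an enantiomeric pair, giving 5 + 1 = 6 stereoisomers in total.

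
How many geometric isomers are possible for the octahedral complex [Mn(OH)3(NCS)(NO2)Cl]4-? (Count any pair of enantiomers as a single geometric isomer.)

In an octahedral complex each vertex has one trans partner and four cis neighbours.
Working through the distinct placements yields 4 geometric isomers: OH mer (3 arrangements); OH fac (chiral).

4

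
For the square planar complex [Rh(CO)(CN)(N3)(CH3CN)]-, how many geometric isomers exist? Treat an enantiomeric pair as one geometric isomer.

3

A square has two trans pairs of vertices; adjacent vertices are cis.
The distinct arrangements are (3 in all): (CH3CN/CO trans, CN/N3 trans); (CH3CN/N3 trans, CN/CO trans); (CH3CN/CN trans, CO/N3 trans).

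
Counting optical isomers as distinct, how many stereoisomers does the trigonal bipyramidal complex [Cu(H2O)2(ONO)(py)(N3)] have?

10

A trigonal bipyramid has two axial and three equatorial sites, which are chemically inequivalent.
Exhaustive case analysis gives 7 geometric isomers.
Of these, 3 lack any improper symmetry element and so occur as enantiomeric pairs, giving 7 + 3 = 10 stereoisomers in total.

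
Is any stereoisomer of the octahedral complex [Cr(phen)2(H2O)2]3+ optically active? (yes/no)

Each phen is bidentate and must span two cis positions.
Working through the distinct placements yields 2 geometric isomers: H2O trans; H2O cis (chiral).
One of these lacks any improper symmetry element and so occurs as an enantiomeric pair, giving 2 + 1 = 3 stereoisomers in total.

yes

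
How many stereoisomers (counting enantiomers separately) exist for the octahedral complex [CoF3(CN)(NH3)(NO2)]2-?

The distinct arrangements are (4 in all): F mer (3 arrangements); F fac (chiral).
One of these lacks any improper symmetry element and so occurs as an enantiomeric pair, giving 4 + 1 = 5 stereoisomers in total.

5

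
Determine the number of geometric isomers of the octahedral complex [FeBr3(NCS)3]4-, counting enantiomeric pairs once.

In an octahedral complex each vertex has one trans partner and four cis neighbours.
Working through the distinct placements yields 2 geometric isomers: Br mer; Br fac.

2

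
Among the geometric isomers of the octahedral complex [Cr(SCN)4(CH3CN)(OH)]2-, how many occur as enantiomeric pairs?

There are 2 geometric isomers: CH3CN and OH mutually trans; CH3CN and OH mutually cis.
Each arrangement has an internal mirror plane or centre of symmetry, so none is chiral.

0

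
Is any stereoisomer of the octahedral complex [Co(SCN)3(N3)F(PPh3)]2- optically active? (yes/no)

yes

An octahedron has six vertices in three trans pairs; every non-trans pair is cis.
Systematic placement gives 4 geometric isomers: SCN mer (3 arrangements); SCN fac (chiral).
One of these lacks any improper symmetry element and so occurs as an enantiomeric pair, giving 4 + 1 = 5 stereoisomers in total.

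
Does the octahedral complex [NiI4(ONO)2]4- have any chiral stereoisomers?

The six octahedral sites form three mutually perpendicular trans pairs.
Systematic placement gives 2 geometric isomers: ONO trans; ONO cis.
Each arrangement has an internal mirror plane or centre of symmetry, so none is chiral.

no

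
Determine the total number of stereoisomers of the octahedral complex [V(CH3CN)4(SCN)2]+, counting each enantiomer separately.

Working through the distinct placements yields 2 geometric isomers: SCN trans; SCN cis.
Each arrangement has an internal mirror plane or centre of symmetry, so none is chiral.

2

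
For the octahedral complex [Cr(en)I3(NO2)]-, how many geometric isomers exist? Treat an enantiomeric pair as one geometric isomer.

2

In an octahedral complex each vertex has one trans partner and four cis neighbours.
Each en is bidentate and must span two cis positions.
Working through the distinct placements yields 2 geometric isomers: I mer; I fac.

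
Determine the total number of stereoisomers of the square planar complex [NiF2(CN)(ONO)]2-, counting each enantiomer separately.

2

A square has two trans pairs of vertices; adjacent vertices are cis.
There are 2 geometric isomers: F cis; F trans.
Each arrangement has an internal mirror plane or centre of symmetry, so none is chiral.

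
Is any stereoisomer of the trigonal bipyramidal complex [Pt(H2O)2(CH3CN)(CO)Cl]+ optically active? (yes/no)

yes

In a trigonal bipyramid the two axial positions differ from the three equatorial ones.
Systematic enumeration (placing each ligand type in turn and discarding arrangements equivalent by rotation or reflection) gives 7 geometric isomers.
Of these, 3 lack any improper symmetry element and so occur as enantiomeric pairs, giving 7 + 3 = 10 stereoisomers in total.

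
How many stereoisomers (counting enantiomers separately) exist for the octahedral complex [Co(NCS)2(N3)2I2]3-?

6

The six octahedral sites form three mutually perpendicular trans pairs.
The distinct arrangements are (5 in all): NCS trans, N3 trans, I trans; NCS cis, N3 cis, I trans; NCS trans, N3 cis, I cis; NCS cis, N3 cis, I cis (chiral); NCS cis, N3 trans, I cis.
One of these lacks any improper symmetry element and so occurs as an enantiomeric pair, giving 5 + 1 = 6 stereoisomers in total.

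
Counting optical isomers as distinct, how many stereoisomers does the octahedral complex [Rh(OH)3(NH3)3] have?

2

The six octahedral sites form three mutually perpendicular trans pairs.
The distinct arrangements are (2 in all): OH mer; OH fac.
Each arrangement has an internal mirror plane or centre of symmetry, so none is chiral.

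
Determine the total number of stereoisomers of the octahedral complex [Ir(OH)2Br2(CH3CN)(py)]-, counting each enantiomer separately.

The six octahedral sites form three mutually perpendicular trans pairs.
Working through the distinct placements yields 6 geometric isomers: OH cis, Br trans; OH trans, Br trans; OH cis, Br cis (3 arrangements, 2 chiral); OH trans, Br cis.
Of these, 2 lack any improper symmetry element and so occur as enantiomeric pairs, giving 6 + 2 = 8 stereoisomers in total.

8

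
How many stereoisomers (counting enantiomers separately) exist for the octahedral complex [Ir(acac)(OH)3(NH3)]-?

Each acac is bidentate and must span two cis positions.
There are 2 geometric isomers: OH fac; OH mer.
Each arrangement has an internal mirror plane or centre of symmetry, so none is chiral.

2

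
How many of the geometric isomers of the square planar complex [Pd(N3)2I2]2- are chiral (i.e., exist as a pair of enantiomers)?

0

A square has two trans pairs of vertices; adjacent vertices are cis.
There are 2 geometric isomers: N3 cis; N3 trans.
Each arrangement has an internal mirror plane or centre of symmetry, so none is chiral.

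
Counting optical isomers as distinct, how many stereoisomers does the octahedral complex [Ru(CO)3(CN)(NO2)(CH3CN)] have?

5

There are 4 geometric isomers: CO mer (3 arrangements); CO fac (chiral).
One of these lacks any improper symmetry element and so occurs as an enantiomeric pair, giving 4 + 1 = 5 stereoisomers in total.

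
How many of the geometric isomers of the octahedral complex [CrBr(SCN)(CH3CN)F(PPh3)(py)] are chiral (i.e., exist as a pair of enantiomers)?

15

An octahedron has six vertices in three trans pairs; every non-trans pair is cis.
Placing the ligands in turn and identifying arrangements related by rotation or reflection leaves 15 distinct geometric isomers.
Of these, 15 lack any improper symmetry element and so occur as enantiomeric pairs, giving 15 + 15 = 30 stereoisomers in total.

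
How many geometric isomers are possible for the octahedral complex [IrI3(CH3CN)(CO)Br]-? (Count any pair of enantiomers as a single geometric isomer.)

The six octahedral sites form three mutually perpendicular trans pairs.
Systematic placement gives 4 geometric isomers: I mer (3 arrangements); I fac (chiral).

4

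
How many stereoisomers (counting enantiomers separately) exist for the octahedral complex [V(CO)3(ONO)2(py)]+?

3

There are 3 geometric isomers: CO mer, ONO cis; CO mer, ONO trans; CO fac, ONO cis.
Each arrangement has an internal mirror plane or centre of symmetry, so none is chiral.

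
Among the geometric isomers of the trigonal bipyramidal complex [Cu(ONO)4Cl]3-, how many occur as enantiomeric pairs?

0

There are 2 geometric isomers: Cl axial; Cl equatorial.
Each arrangement has an internal mirror plane or centre of symmetry, so none is chiral.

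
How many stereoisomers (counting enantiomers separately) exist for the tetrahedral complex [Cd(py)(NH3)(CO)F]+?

In a tetrahedral complex all four positions are equivalent and every pair of ligands is adjacent — there is no cis/trans distinction.
Only one geometric arrangement is possible; it has no improper symmetry element, so it exists as a pair of enantiomers (2 stereoisomers).

2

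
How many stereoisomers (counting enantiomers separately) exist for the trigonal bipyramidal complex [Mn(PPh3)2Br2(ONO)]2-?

Placing the ligands in turn and identifying arrangements related by rotation or reflection leaves 5 distinct geometric isomers.
One of these lacks any improper symmetry element and so occurs as an enantiomeric pair, giving 5 + 1 = 6 stereoisomers in total.

6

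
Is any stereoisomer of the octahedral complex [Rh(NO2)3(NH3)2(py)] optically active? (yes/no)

An octahedron has six vertices in three trans pairs; every non-trans pair is cis.
Systematic placement gives 3 geometric isomers: NO2 mer, NH3 trans; NO2 fac, NH3 cis; NO2 mer, NH3 cis.
Each arrangement has an internal mirror plane or centre of symmetry, so none is chiral.

no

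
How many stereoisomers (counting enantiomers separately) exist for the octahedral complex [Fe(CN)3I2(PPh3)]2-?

Systematic placement gives 3 geometric isomers: CN mer, I cis; CN mer, I trans; CN fac, I cis.
Each arrangement has an internal mirror plane or centre of symmetry, so none is chiral.

3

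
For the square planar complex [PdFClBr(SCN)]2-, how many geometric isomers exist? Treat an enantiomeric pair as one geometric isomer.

3

In a square planar complex each vertex has one trans partner and two cis neighbours.
There are 3 geometric isomers: (Br/F trans, Cl/SCN trans); (Br/SCN trans, Cl/F trans); (Br/Cl trans, F/SCN trans).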